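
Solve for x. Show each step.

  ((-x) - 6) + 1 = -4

Step 1. [((-x) - 6) + 1 = -4] the outer +1 inverts by subtracting 1, so sub: (-x) - 6 = -5.
Step 2. [(-x) - 6 = -5] -6 is outermost — add 6 both sides ⇒ sub: -x = 1.
Step 3. [-x = 1] flip signs both sides. So neg: x = -1.

Answer: x ∈ {-1}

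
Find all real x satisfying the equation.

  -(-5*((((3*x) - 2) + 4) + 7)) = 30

Step 1. [-(-5*((((3*x) - 2) + 4) + 7)) = 30] flip signs both sides, so neg: -5*((((3*x) - 2) + 4) + 7) = -30.
Step 2. [-5*((((3*x) - 2) + 4) + 7) = -30] LHS = -5·(…); ÷-5 both sides ⇒ div: (((3*x) - 2) + 4) + 7 = 6.
Step 3. [(((3*x) - 2) + 4) + 7 = 6] 7 comes off first (subtract 7). So sub: ((3*x) - 2) + 4 = -1.
Step 4. [((3*x) - 2) + 4 = -1] 4 comes off first (subtract 4). So sub: (3*x) - 2 = -5.
Step 5. [(3*x) - 2 = -5] add 2: x sits inside (… - 2), so sub: 3*x = -3.
Step 6. [3*x = -3] 3·(inner) — divide through by 3. So div: x = -1.

Answer: x ∈ {-1}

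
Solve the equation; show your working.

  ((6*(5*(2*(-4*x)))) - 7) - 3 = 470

Step 1. [((6*(5*(2*(-4*x)))) - 7) - 3 = 470] the outer -3 inverts by adding 3, so sub: (6*(5*(2*(-4*x)))) - 7 = 473.
Step 2. [(6*(5*(2*(-4*x)))) - 7 = 473] the outer -7 inverts by adding 7 ⇒ sub: 6*(5*(2*(-4*x))) = 480.
Step 3. [6*(5*(2*(-4*x))) = 480] 6·(inner) — divide through by 6 ⇒ div: 5*(2*(-4*x)) = 80.
Step 4. [5*(2*(-4*x)) = 80] divide by the outer 5, so div: 2*(-4*x) = 16.
Step 5. [2*(-4*x) = 16] 2 out front; divide by 2 ⇒ div: -4*x = 8.
Step 6. [-4*x = 8] -4 out front; divide by -4, so div: x = -2.

Answer: x ∈ {-2}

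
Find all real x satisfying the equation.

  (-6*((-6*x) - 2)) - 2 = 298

Step 1. [(-6*((-6*x) - 2)) - 2 = 298] the outer -2 inverts by adding 2. So sub: -6*((-6*x) - 2) = 300.
Step 2. [-6*((-6*x) - 2) = 300] -6 out front; divide by -6, so div: (-6*x) - 2 = -50.
Step 3. [(-6*x) - 2 = -50] add 2: x sits inside (… - 2) ⇒ sub: -6*x = -48.
Step 4. [-6*x = -48] leading coefficient -6: divide by -6 ⇒ div: x = 8.

Answer: x ∈ {8}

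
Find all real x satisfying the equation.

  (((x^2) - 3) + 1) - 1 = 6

Step 1. [(((x^2) - 3) + 1) - 1 = 6] the outer -1 inverts by adding 1. So sub: ((x^2) - 3) + 1 = 7.
Step 2. [((x^2) - 3) + 1 = 7] peel the +1: subtract 1 from each side ⇒ sub: (x^2) - 3 = 6.
Step 3. [(x^2) - 3 = 6] -3 is outermost — add 3 both sides, so sub: x^2 = 9.
Step 4. [x^2 = 9] LHS squared, RHS 9 ≥ 0: apply √ (±), so sqrt: x = 3 or -3.

Answer: x ∈ {-3, 3}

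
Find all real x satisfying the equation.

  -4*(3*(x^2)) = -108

Step 1. [-4*(3*(x^2)) = -108] LHS = -4·(…); ÷-4 both sides, so div: 3*(x^2) = 27.
Step 2. [3*(x^2) = 27] leading coefficient 3: divide by 3. So div: x^2 = 9.
Step 3. [x^2 = 9] LHS squared, RHS 9 ≥ 0: apply √ (±), so sqrt: x = 3 or -3.

Answer: x ∈ {-3, 3}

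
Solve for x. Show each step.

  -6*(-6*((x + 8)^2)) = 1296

Step 1. [-6*(-6*((x + 8)^2)) = 1296] divide by the outer -6 ⇒ div: -6*((x + 8)^2) = -216.
Step 2. [-6*((x + 8)^2) = -216] -6·(inner) — divide through by -6, so div: (x + 8)^2 = 36.
Step 3. [(x + 8)^2 = 36] LHS squared, RHS 36 ≥ 0: apply √ (±) ⇒ sqrt: x + 8 = 6 or -6.
Step 4. [x + 8 = 6 or -6] 8 comes off first (subtract 8), so sub: x = -2 or -14.

Answer: x ∈ {-14, -2}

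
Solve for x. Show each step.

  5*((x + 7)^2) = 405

Step 1. [5*((x + 7)^2) = 405] leading coefficient 5: divide by 5 ⇒ div: (x + 7)^2 = 81.
Step 2. [(x + 7)^2 = 81] √ both sides: 81 ≥ 0 gives two branches ⇒ sqrt: x + 7 = 9 or -9.
Step 3. [x + 7 = 9 or -9] peel the +7: subtract 7 from each side. So sub: x = 2 or -16.

Answer: x ∈ {-16, 2}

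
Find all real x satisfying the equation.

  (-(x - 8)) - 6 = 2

Step 1. [(-(x - 8)) - 6 = 2] 6 comes off first (add 6). So sub: -(x - 8) = 8.
Step 2. [-(x - 8) = 8] flip signs both sides. So neg: x - 8 = -8.
Step 3. [x - 8 = -8] peel the -8: add 8 from each side, so sub: x = 0.

Answer: x ∈ {0}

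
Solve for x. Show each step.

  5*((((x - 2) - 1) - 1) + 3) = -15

Step 1. [5*((((x - 2) - 1) - 1) + 3) = -15] LHS = 5·(…); ÷5 both sides, so div: (((x - 2) - 1) - 1) + 3 = -3.
Step 2. [(((x - 2) - 1) - 1) + 3 = -3] the outer +3 inverts by subtracting 3. So sub: ((x - 2) - 1) - 1 = -6.
Step 3. [((x - 2) - 1) - 1 = -6] peel the -1: add 1 from each side ⇒ sub: (x - 2) - 1 = -5.
Step 4. [(x - 2) - 1 = -5] peel the -1: add 1 from each side ⇒ sub: x - 2 = -4.
Step 5. [x - 2 = -4] -2 is outermost — add 2 both sides ⇒ sub: x = -2.

Answer: x ∈ {-2}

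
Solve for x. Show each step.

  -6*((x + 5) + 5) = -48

Step 1. [-6*((x + 5) + 5) = -48] -6·(inner) — divide through by -6 ⇒ div: (x + 5) + 5 = 8.
Step 2. [(x + 5) + 5 = 8] subtract 5: x sits inside (… + 5) ⇒ sub: x + 5 = 3.
Step 3. [x + 5 = 3] subtract 5: x sits inside (… + 5), so sub: x = -2.

Answer: x ∈ {-2}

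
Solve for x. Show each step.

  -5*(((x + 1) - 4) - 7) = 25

Step 1. [-5*(((x + 1) - 4) - 7) = 25] divide by the outer -5 ⇒ div: ((x + 1) - 4) - 7 = -5.
Step 2. [((x + 1) - 4) - 7 = -5] -7 is outermost — add 7 both sides ⇒ sub: (x + 1) - 4 = 2.
Step 3. [(x + 1) - 4 = 2] peel the -4: add 4 from each side. So sub: x + 1 = 6.
Step 4. [x + 1 = 6] the outer +1 inverts by subtracting 1. So sub: x = 5.

Answer: x ∈ {5}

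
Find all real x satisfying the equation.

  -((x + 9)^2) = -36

Step 1. [-((x + 9)^2) = -36] LHS negated; negate both sides ⇒ neg: (x + 9)^2 = 36.
Step 2. [(x + 9)^2 = 36] 36 ≥ 0, LHS is (·)² — take ±√, so sqrt: x + 9 = 6 or -6.
Step 3. [x + 9 = 6 or -6] subtract 9: x sits inside (… + 9) ⇒ sub: x = -3 or -15.

Answer: x ∈ {-15, -3}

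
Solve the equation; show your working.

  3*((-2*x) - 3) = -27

Step 1. [3*((-2*x) - 3) = -27] leading coefficient 3: divide by 3 ⇒ div: (-2*x) - 3 = -9.
Step 2. [(-2*x) - 3 = -9] peel the -3: add 3 from each side ⇒ sub: -2*x = -6.
Step 3. [-2*x = -6] -2 out front; divide by -2 ⇒ div: x = 3.

Answer: x ∈ {3}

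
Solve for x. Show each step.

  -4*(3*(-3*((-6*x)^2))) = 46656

Step 1. [-4*(3*(-3*((-6*x)^2))) = 46656] -4·(inner) — divide through by -4, so div: 3*(-3*((-6*x)^2)) = -11664.
Step 2. [3*(-3*((-6*x)^2)) = -11664] LHS = 3·(…); ÷3 both sides. So div: -3*((-6*x)^2) = -3888.
Step 3. [-3*((-6*x)^2) = -3888] -3·(inner) — divide through by -3, so div: (-6*x)^2 = 1296.
Step 4. [(-6*x)^2 = 1296] LHS squared, RHS 1296 ≥ 0: apply √ (±), so sqrt: -6*x = 36 or -36.
Step 5. [-6*x = 36 or -36] -6 out front; divide by -6. So div: x = -6 or 6.

Answer: x ∈ {-6, 6}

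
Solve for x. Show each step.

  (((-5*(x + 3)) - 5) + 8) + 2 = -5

Step 1. [(((-5*(x + 3)) - 5) + 8) + 2 = -5] +2 is outermost — subtract 2 both sides. So sub: ((-5*(x + 3)) - 5) + 8 = -7.
Step 2. [((-5*(x + 3)) - 5) + 8 = -7] the outer +8 inverts by subtracting 8, so sub: (-5*(x + 3)) - 5 = -15.
Step 3. [(-5*(x + 3)) - 5 = -15] -5 is outermost — add 5 both sides, so sub: -5*(x + 3) = -10.
Step 4. [-5*(x + 3) = -10] LHS = -5·(…); ÷-5 both sides. So div: x + 3 = 2.
Step 5. [x + 3 = 2] 3 comes off first (subtract 3). So sub: x = -1.

Answer: x ∈ {-1}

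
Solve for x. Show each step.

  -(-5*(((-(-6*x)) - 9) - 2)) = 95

Step 1. [-(-5*(((-(-6*x)) - 9) - 2)) = 95] LHS negated; negate both sides, so neg: -5*(((-(-6*x)) - 9) - 2) = -95.
Step 2. [-5*(((-(-6*x)) - 9) - 2) = -95] leading coefficient -5: divide by -5 ⇒ div: ((-(-6*x)) - 9) - 2 = 19.
Step 3. [((-(-6*x)) - 9) - 2 = 19] the outer -2 inverts by adding 2 ⇒ sub: (-(-6*x)) - 9 = 21.
Step 4. [(-(-6*x)) - 9 = 21] the outer -9 inverts by adding 9, so sub: -(-6*x) = 30.
Step 5. [-(-6*x) = 30] LHS negated; negate both sides ⇒ neg: -6*x = -30.
Step 6. [-6*x = -30] leading coefficient -6: divide by -6. So div: x = 5.

Answer: x ∈ {5}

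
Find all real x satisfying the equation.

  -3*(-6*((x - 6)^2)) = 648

Step 1. [-3*(-6*((x - 6)^2)) = 648] -3 out front; divide by -3. So div: -6*((x - 6)^2) = -216.
Step 2. [-6*((x - 6)^2) = -216] -6·(inner) — divide through by -6 ⇒ div: (x - 6)^2 = 36.
Step 3. [(x - 6)^2 = 36] 36 ≥ 0, LHS is (·)² — take ±√, so sqrt: x - 6 = 6 or -6.
Step 4. [x - 6 = 6 or -6] 6 comes off first (add 6), so sub: x = 12 or 0.

Answer: x ∈ {0, 12}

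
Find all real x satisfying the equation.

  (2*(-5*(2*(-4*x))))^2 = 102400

Step 1. [(2*(-5*(2*(-4*x))))^2 = 102400] LHS squared, RHS 102400 ≥ 0: apply √ (±), so sqrt: 2*(-5*(2*(-4*x))) = 320 or -320.
Step 2. [2*(-5*(2*(-4*x))) = 320 or -320] leading coefficient 2: divide by 2, so div: -5*(2*(-4*x)) = 160 or -160.
Step 3. [-5*(2*(-4*x)) = 160 or -160] -5 out front; divide by -5. So div: 2*(-4*x) = -32 or 32.
Step 4. [2*(-4*x) = -32 or 32] 2·(inner) — divide through by 2. So div: -4*x = -16 or 16.
Step 5. [-4*x = -16 or 16] divide by the outer -4. So div: x = 4 or -4.

Answer: x ∈ {-4, 4}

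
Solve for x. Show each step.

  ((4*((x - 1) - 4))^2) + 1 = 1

Step 1. [((4*((x - 1) - 4))^2) + 1 = 1] the outer +1 inverts by subtracting 1 ⇒ sub: (4*((x - 1) - 4))^2 = 0.
Step 2. [(4*((x - 1) - 4))^2 = 0] LHS squared, RHS 0 ≥ 0: apply √ (±). So sqrt: 4*((x - 1) - 4) = 0.
Step 3. [4*((x - 1) - 4) = 0] 4 out front; divide by 4. So div: (x - 1) - 4 = 0.
Step 4. [(x - 1) - 4 = 0] add 4: x sits inside (… - 4), so sub: x - 1 = 4.
Step 5. [x - 1 = 4] add 1: x sits inside (… - 1). So sub: x = 5.

Answer: x ∈ {5}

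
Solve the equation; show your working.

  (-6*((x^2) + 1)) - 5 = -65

Step 1. [(-6*((x^2) + 1)) - 5 = -65] add 5: x sits inside (… - 5). So sub: -6*((x^2) + 1) = -60.
Step 2. [-6*((x^2) + 1) = -60] divide by the outer -6. So div: (x^2) + 1 = 10.
Step 3. [(x^2) + 1 = 10] 1 comes off first (subtract 1). So sub: x^2 = 9.
Step 4. [x^2 = 9] LHS squared, RHS 9 ≥ 0: apply √ (±), so sqrt: x = 3 or -3.

Answer: x ∈ {-3, 3}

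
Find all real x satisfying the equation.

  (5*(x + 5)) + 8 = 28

Step 1. [(5*(x + 5)) + 8 = 28] subtract 8: x sits inside (… + 8) ⇒ sub: 5*(x + 5) = 20.
Step 2. [5*(x + 5) = 20] 5 out front; divide by 5. So div: x + 5 = 4.
Step 3. [x + 5 = 4] the outer +5 inverts by subtracting 5 ⇒ sub: x = -1.

Answer: x ∈ {-1}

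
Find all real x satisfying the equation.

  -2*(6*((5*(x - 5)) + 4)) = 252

Step 1. [-2*(6*((5*(x - 5)) + 4)) = 252] LHS = -2·(…); ÷-2 both sides. So div: 6*((5*(x - 5)) + 4) = -126.
Step 2. [6*((5*(x - 5)) + 4) = -126] leading coefficient 6: divide by 6, so div: (5*(x - 5)) + 4 = -21.
Step 3. [(5*(x - 5)) + 4 = -21] the outer +4 inverts by subtracting 4, so sub: 5*(x - 5) = -25.
Step 4. [5*(x - 5) = -25] LHS = 5·(…); ÷5 both sides, so div: x - 5 = -5.
Step 5. [x - 5 = -5] 5 comes off first (add 5) ⇒ sub: x = 0.

Answer: x ∈ {0}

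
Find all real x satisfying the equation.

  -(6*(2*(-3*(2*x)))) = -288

Step 1. [-(6*(2*(-3*(2*x)))) = -288] leading − — multiply by −1 ⇒ neg: 6*(2*(-3*(2*x))) = 288.
Step 2. [6*(2*(-3*(2*x))) = 288] divide by the outer 6. So div: 2*(-3*(2*x)) = 48.
Step 3. [2*(-3*(2*x)) = 48] 2 out front; divide by 2. So div: -3*(2*x) = 24.
Step 4. [-3*(2*x) = 24] leading coefficient -3: divide by -3 ⇒ div: 2*x = -8.
Step 5. [2*x = -8] LHS = 2·(…); ÷2 both sides ⇒ div: x = -4.

Answer: x ∈ {-4}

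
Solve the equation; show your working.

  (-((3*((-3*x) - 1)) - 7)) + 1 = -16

Step 1. [(-((3*((-3*x) - 1)) - 7)) + 1 = -16] 1 comes off first (subtract 1). So sub: -((3*((-3*x) - 1)) - 7) = -17.
Step 2. [-((3*((-3*x) - 1)) - 7) = -17] flip signs both sides. So neg: (3*((-3*x) - 1)) - 7 = 17.
Step 3. [(3*((-3*x) - 1)) - 7 = 17] the outer -7 inverts by adding 7 ⇒ sub: 3*((-3*x) - 1) = 24.
Step 4. [3*((-3*x) - 1) = 24] LHS = 3·(…); ÷3 both sides ⇒ div: (-3*x) - 1 = 8.
Step 5. [(-3*x) - 1 = 8] 1 comes off first (add 1) ⇒ sub: -3*x = 9.
Step 6. [-3*x = 9] LHS = -3·(…); ÷-3 both sides, so div: x = -3.

Answer: x ∈ {-3}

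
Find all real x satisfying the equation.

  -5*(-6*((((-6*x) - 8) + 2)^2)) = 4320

Step 1. [-5*(-6*((((-6*x) - 8) + 2)^2)) = 4320] divide by the outer -5, so div: -6*((((-6*x) - 8) + 2)^2) = -864.
Step 2. [-6*((((-6*x) - 8) + 2)^2) = -864] -6·(inner) — divide through by -6, so div: (((-6*x) - 8) + 2)^2 = 144.
Step 3. [(((-6*x) - 8) + 2)^2 = 144] LHS squared, RHS 144 ≥ 0: apply √ (±), so sqrt: ((-6*x) - 8) + 2 = 12 or -12.
Step 4. [((-6*x) - 8) + 2 = 12 or -12] 2 comes off first (subtract 2). So sub: (-6*x) - 8 = 10 or -14.
Step 5. [(-6*x) - 8 = 10 or -14] peel the -8: add 8 from each side. So sub: -6*x = 18 or -6.
Step 6. [-6*x = 18 or -6] divide by the outer -6. So div: x = -3 or 1.

Answer: x ∈ {-3, 1}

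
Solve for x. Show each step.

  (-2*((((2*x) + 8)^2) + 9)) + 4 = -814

Step 1. [(-2*((((2*x) + 8)^2) + 9)) + 4 = -814] common factor -2 (LHS and -814) — divide through, so factor: ((((2*x) + 8)^2) + 9) - 2 = 407.
Step 2. [((((2*x) + 8)^2) + 9) - 2 = 407] 2 comes off first (add 2). So sub: (((2*x) + 8)^2) + 9 = 409.
Step 3. [(((2*x) + 8)^2) + 9 = 409] the outer +9 inverts by subtracting 9 ⇒ sub: ((2*x) + 8)^2 = 400.
Step 4. [((2*x) + 8)^2 = 400] LHS squared, RHS 400 ≥ 0: apply √ (±) ⇒ sqrt: (2*x) + 8 = 20 or -20.
Step 5. [(2*x) + 8 = 20 or -20] peel the +8: subtract 8 from each side, so sub: 2*x = 12 or -28.
Step 6. [2*x = 12 or -28] 2·(inner) — divide through by 2 ⇒ div: x = 6 or -14.

Answer: x ∈ {-14, 6}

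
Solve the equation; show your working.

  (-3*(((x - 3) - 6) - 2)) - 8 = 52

Step 1. [(-3*(((x - 3) - 6) - 2)) - 8 = 52] the outer -8 inverts by adding 8 ⇒ sub: -3*(((x - 3) - 6) - 2) = 60.
Step 2. [-3*(((x - 3) - 6) - 2) = 60] -3·(inner) — divide through by -3, so div: ((x - 3) - 6) - 2 = -20.
Step 3. [((x - 3) - 6) - 2 = -20] peel the -2: add 2 from each side, so sub: (x - 3) - 6 = -18.
Step 4. [(x - 3) - 6 = -18] peel the -6: add 6 from each side ⇒ sub: x - 3 = -12.
Step 5. [x - 3 = -12] 3 comes off first (add 3) ⇒ sub: x = -9.

Answer: x ∈ {-9}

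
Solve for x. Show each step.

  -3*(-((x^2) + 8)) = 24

Step 1. [-3*(-((x^2) + 8)) = 24] -3 out front; divide by -3 ⇒ div: -((x^2) + 8) = -8.
Step 2. [-((x^2) + 8) = -8] leading − — multiply by −1, so neg: (x^2) + 8 = 8.
Step 3. [(x^2) + 8 = 8] peel the +8: subtract 8 from each side ⇒ sub: x^2 = 0.
Step 4. [x^2 = 0] LHS squared, RHS 0 ≥ 0: apply √ (±), so sqrt: x = 0.

Answer: x ∈ {0}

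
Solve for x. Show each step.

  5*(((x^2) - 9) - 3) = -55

Step 1. [5*(((x^2) - 9) - 3) = -55] 5 out front; divide by 5. So div: ((x^2) - 9) - 3 = -11.
Step 2. [((x^2) - 9) - 3 = -11] 3 comes off first (add 3) ⇒ sub: (x^2) - 9 = -8.
Step 3. [(x^2) - 9 = -8] 9 comes off first (add 9). So sub: x^2 = 1.
Step 4. [x^2 = 1] √ both sides: 1 ≥ 0 gives two branches. So sqrt: x = 1 or -1.

Answer: x ∈ {-1, 1}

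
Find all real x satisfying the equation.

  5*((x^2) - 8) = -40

Step 1. [5*((x^2) - 8) = -40] leading coefficient 5: divide by 5. So div: (x^2) - 8 = -8.
Step 2. [(x^2) - 8 = -8] 8 comes off first (add 8) ⇒ sub: x^2 = 0.
Step 3. [x^2 = 0] LHS squared, RHS 0 ≥ 0: apply √ (±). So sqrt: x = 0.

Answer: x ∈ {0}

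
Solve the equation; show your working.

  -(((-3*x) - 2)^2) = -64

Step 1. [-(((-3*x) - 2)^2) = -64] flip signs both sides. So neg: ((-3*x) - 2)^2 = 64.
Step 2. [((-3*x) - 2)^2 = 64] √ both sides: 64 ≥ 0 gives two branches. So sqrt: (-3*x) - 2 = 8 or -8.
Step 3. [(-3*x) - 2 = 8 or -8] add 2: x sits inside (… - 2). So sub: -3*x = 10 or -6.
Step 4. [-3*x = 10 or -6] leading coefficient -3: divide by -3, so div: x = -10/3 or 2.

Answer: x ∈ {-10/3, 2}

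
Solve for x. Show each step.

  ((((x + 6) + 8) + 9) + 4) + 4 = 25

Step 1. [((((x + 6) + 8) + 9) + 4) + 4 = 25] peel the +4: subtract 4 from each side, so sub: (((x + 6) + 8) + 9) + 4 = 21.
Step 2. [(((x + 6) + 8) + 9) + 4 = 21] +4 is outermost — subtract 4 both sides ⇒ sub: ((x + 6) + 8) + 9 = 17.
Step 3. [((x + 6) + 8) + 9 = 17] +9 is outermost — subtract 9 both sides ⇒ sub: (x + 6) + 8 = 8.
Step 4. [(x + 6) + 8 = 8] 8 comes off first (subtract 8), so sub: x + 6 = 0.
Step 5. [x + 6 = 0] subtract 6: x sits inside (… + 6) ⇒ sub: x = -6.

Answer: x ∈ {-6}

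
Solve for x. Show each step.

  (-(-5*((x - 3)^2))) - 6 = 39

Step 1. [(-(-5*((x - 3)^2))) - 6 = 39] add 6: x sits inside (… - 6), so sub: -(-5*((x - 3)^2)) = 45.
Step 2. [-(-5*((x - 3)^2)) = 45] LHS negated; negate both sides. So neg: -5*((x - 3)^2) = -45.
Step 3. [-5*((x - 3)^2) = -45] -5 out front; divide by -5, so div: (x - 3)^2 = 9.
Step 4. [(x - 3)^2 = 9] √ both sides: 9 ≥ 0 gives two branches ⇒ sqrt: x - 3 = 3 or -3.
Step 5. [x - 3 = 3 or -3] add 3: x sits inside (… - 3) ⇒ sub: x = 6 or 0.

Answer: x ∈ {0, 6}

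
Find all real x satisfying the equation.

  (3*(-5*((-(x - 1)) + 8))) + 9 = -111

Step 1. [(3*(-5*((-(x - 1)) + 8))) + 9 = -111] 3 divides every term; factor it out. So factor: (-5*((-(x - 1)) + 8)) + 3 = -37.
Step 2. [(-5*((-(x - 1)) + 8)) + 3 = -37] subtract 3: x sits inside (… + 3). So sub: -5*((-(x - 1)) + 8) = -40.
Step 3. [-5*((-(x - 1)) + 8) = -40] -5 out front; divide by -5, so div: (-(x - 1)) + 8 = 8.
Step 4. [(-(x - 1)) + 8 = 8] subtract 8: x sits inside (… + 8). So sub: -(x - 1) = 0.
Step 5. [-(x - 1) = 0] flip signs both sides. So neg: x - 1 = 0.
Step 6. [x - 1 = 0] the outer -1 inverts by adding 1, so sub: x = 1.

Answer: x ∈ {1}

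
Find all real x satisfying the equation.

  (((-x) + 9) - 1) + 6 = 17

Step 1. [(((-x) + 9) - 1) + 6 = 17] +6 is outermost — subtract 6 both sides ⇒ sub: ((-x) + 9) - 1 = 11.
Step 2. [((-x) + 9) - 1 = 11] 1 comes off first (add 1), so sub: (-x) + 9 = 12.
Step 3. [(-x) + 9 = 12] peel the +9: subtract 9 from each side, so sub: -x = 3.
Step 4. [-x = 3] flip signs both sides. So neg: x = -3.

Answer: x ∈ {-3}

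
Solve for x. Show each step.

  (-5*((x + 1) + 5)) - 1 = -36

Step 1. [(-5*((x + 1) + 5)) - 1 = -36] -1 is outermost — add 1 both sides, so sub: -5*((x + 1) + 5) = -35.
Step 2. [-5*((x + 1) + 5) = -35] leading coefficient -5: divide by -5 ⇒ div: (x + 1) + 5 = 7.
Step 3. [(x + 1) + 5 = 7] subtract 5: x sits inside (… + 5). So sub: x + 1 = 2.
Step 4. [x + 1 = 2] subtract 1: x sits inside (… + 1). So sub: x = 1.

Answer: x ∈ {1}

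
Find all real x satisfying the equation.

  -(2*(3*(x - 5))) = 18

Step 1. [-(2*(3*(x - 5))) = 18] leading − — multiply by −1 ⇒ neg: 2*(3*(x - 5)) = -18.
Step 2. [2*(3*(x - 5)) = -18] leading coefficient 2: divide by 2, so div: 3*(x - 5) = -9.
Step 3. [3*(x - 5) = -9] leading coefficient 3: divide by 3. So div: x - 5 = -3.
Step 4. [x - 5 = -3] 5 comes off first (add 5), so sub: x = 2.

Answer: x ∈ {2}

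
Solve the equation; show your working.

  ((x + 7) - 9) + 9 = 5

Step 1. [((x + 7) - 9) + 9 = 5] the outer +9 inverts by subtracting 9 ⇒ sub: (x + 7) - 9 = -4.
Step 2. [(x + 7) - 9 = -4] the outer -9 inverts by adding 9, so sub: x + 7 = 5.
Step 3. [x + 7 = 5] peel the +7: subtract 7 from each side, so sub: x = -2.

Answer: x ∈ {-2}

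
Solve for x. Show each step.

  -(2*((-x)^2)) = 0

Step 1. [-(2*((-x)^2)) = 0] leading − — multiply by −1. So neg: 2*((-x)^2) = 0.
Step 2. [2*((-x)^2) = 0] divide by the outer 2, so div: (-x)^2 = 0.
Step 3. [(-x)^2 = 0] LHS squared, RHS 0 ≥ 0: apply √ (±), so sqrt: -x = 0.
Step 4. [-x = 0] leading − — multiply by −1, so neg: x = 0.

Answer: x ∈ {0}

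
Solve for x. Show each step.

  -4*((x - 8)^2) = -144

Step 1. [-4*((x - 8)^2) = -144] -4·(inner) — divide through by -4. So div: (x - 8)^2 = 36.
Step 2. [(x - 8)^2 = 36] 36 ≥ 0, LHS is (·)² — take ±√, so sqrt: x - 8 = 6 or -6.
Step 3. [x - 8 = 6 or -6] -8 is outermost — add 8 both sides ⇒ sub: x = 14 or 2.

Answer: x ∈ {2, 14}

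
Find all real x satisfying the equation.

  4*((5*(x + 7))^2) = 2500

Step 1. [4*((5*(x + 7))^2) = 2500] LHS = 4·(…); ÷4 both sides, so div: (5*(x + 7))^2 = 625.
Step 2. [(5*(x + 7))^2 = 625] √ both sides: 625 ≥ 0 gives two branches, so sqrt: 5*(x + 7) = 25 or -25.
Step 3. [5*(x + 7) = 25 or -25] 5·(inner) — divide through by 5, so div: x + 7 = 5 or -5.
Step 4. [x + 7 = 5 or -5] peel the +7: subtract 7 from each side, so sub: x = -2 or -12.

Answer: x ∈ {-12, -2}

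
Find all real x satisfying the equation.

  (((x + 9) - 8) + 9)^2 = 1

Step 1. [(((x + 9) - 8) + 9)^2 = 1] LHS squared, RHS 1 ≥ 0: apply √ (±), so sqrt: ((x + 9) - 8) + 9 = 1 or -1.
Step 2. [((x + 9) - 8) + 9 = 1 or -1] peel the +9: subtract 9 from each side ⇒ sub: (x + 9) - 8 = -8 or -10.
Step 3. [(x + 9) - 8 = -8 or -10] peel the -8: add 8 from each side ⇒ sub: x + 9 = 0 or -2.
Step 4. [x + 9 = 0 or -2] +9 is outermost — subtract 9 both sides. So sub: x = -9 or -11.

Answer: x ∈ {-11, -9}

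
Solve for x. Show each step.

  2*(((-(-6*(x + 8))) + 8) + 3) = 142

Step 1. [2*(((-(-6*(x + 8))) + 8) + 3) = 142] divide by the outer 2 ⇒ div: ((-(-6*(x + 8))) + 8) + 3 = 71.
Step 2. [((-(-6*(x + 8))) + 8) + 3 = 71] 3 comes off first (subtract 3). So sub: (-(-6*(x + 8))) + 8 = 68.
Step 3. [(-(-6*(x + 8))) + 8 = 68] the outer +8 inverts by subtracting 8. So sub: -(-6*(x + 8)) = 60.
Step 4. [-(-6*(x + 8)) = 60] flip signs both sides. So neg: -6*(x + 8) = -60.
Step 5. [-6*(x + 8) = -60] LHS = -6·(…); ÷-6 both sides. So div: x + 8 = 10.
Step 6. [x + 8 = 10] subtract 8: x sits inside (… + 8). So sub: x = 2.

Answer: x ∈ {2}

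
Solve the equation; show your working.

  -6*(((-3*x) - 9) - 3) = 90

Step 1. [-6*(((-3*x) - 9) - 3) = 90] LHS = -6·(…); ÷-6 both sides ⇒ div: ((-3*x) - 9) - 3 = -15.
Step 2. [((-3*x) - 9) - 3 = -15] peel the -3: add 3 from each side. So sub: (-3*x) - 9 = -12.
Step 3. [(-3*x) - 9 = -12] -3 | LHS and -3 | -12: pull -3 out, so factor: x + 3 = 4.
Step 4. [x + 3 = 4] 3 comes off first (subtract 3). So sub: x = 1.

Answer: x ∈ {1}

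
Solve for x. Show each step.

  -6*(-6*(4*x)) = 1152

Step 1. [-6*(-6*(4*x)) = 1152] -6·(inner) — divide through by -6, so div: -6*(4*x) = -192.
Step 2. [-6*(4*x) = -192] leading coefficient -6: divide by -6. So div: 4*x = 32.
Step 3. [4*x = 32] divide by the outer 4. So div: x = 8.

Answer: x ∈ {8}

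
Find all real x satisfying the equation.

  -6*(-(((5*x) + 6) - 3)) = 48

Step 1. [-6*(-(((5*x) + 6) - 3)) = 48] leading coefficient -6: divide by -6, so div: -(((5*x) + 6) - 3) = -8.
Step 2. [-(((5*x) + 6) - 3) = -8] leading − — multiply by −1. So neg: ((5*x) + 6) - 3 = 8.
Step 3. [((5*x) + 6) - 3 = 8] add 3: x sits inside (… - 3). So sub: (5*x) + 6 = 11.
Step 4. [(5*x) + 6 = 11] 6 comes off first (subtract 6), so sub: 5*x = 5.
Step 5. [5*x = 5] divide by the outer 5. So div: x = 1.

Answer: x ∈ {1}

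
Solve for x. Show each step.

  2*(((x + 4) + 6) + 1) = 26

Step 1. [2*(((x + 4) + 6) + 1) = 26] leading coefficient 2: divide by 2. So div: ((x + 4) + 6) + 1 = 13.
Step 2. [((x + 4) + 6) + 1 = 13] subtract 1: x sits inside (… + 1). So sub: (x + 4) + 6 = 12.
Step 3. [(x + 4) + 6 = 12] subtract 6: x sits inside (… + 6) ⇒ sub: x + 4 = 6.
Step 4. [x + 4 = 6] 4 comes off first (subtract 4) ⇒ sub: x = 2.

Answer: x ∈ {2}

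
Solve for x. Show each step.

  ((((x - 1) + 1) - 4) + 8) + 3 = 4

Step 1. [((((x - 1) + 1) - 4) + 8) + 3 = 4] 3 comes off first (subtract 3), so sub: (((x - 1) + 1) - 4) + 8 = 1.
Step 2. [(((x - 1) + 1) - 4) + 8 = 1] 8 comes off first (subtract 8) ⇒ sub: ((x - 1) + 1) - 4 = -7.
Step 3. [((x - 1) + 1) - 4 = -7] the outer -4 inverts by adding 4. So sub: (x - 1) + 1 = -3.
Step 4. [(x - 1) + 1 = -3] peel the +1: subtract 1 from each side, so sub: x - 1 = -4.
Step 5. [x - 1 = -4] add 1: x sits inside (… - 1), so sub: x = -3.

Answer: x ∈ {-3}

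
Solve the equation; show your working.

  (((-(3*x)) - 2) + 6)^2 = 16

Step 1. [(((-(3*x)) - 2) + 6)^2 = 16] LHS squared, RHS 16 ≥ 0: apply √ (±), so sqrt: ((-(3*x)) - 2) + 6 = 4 or -4.
Step 2. [((-(3*x)) - 2) + 6 = 4 or -4] subtract 6: x sits inside (… + 6), so sub: (-(3*x)) - 2 = -2 or -10.
Step 3. [(-(3*x)) - 2 = -2 or -10] add 2: x sits inside (… - 2). So sub: -(3*x) = 0 or -8.
Step 4. [-(3*x) = 0 or -8] leading − — multiply by −1. So neg: 3*x = 0 or 8.
Step 5. [3*x = 0 or 8] divide by the outer 3, so div: x = 0 or 8/3.

Answer: x ∈ {0, 8/3}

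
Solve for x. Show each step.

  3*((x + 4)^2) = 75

Step 1. [3*((x + 4)^2) = 75] leading coefficient 3: divide by 3 ⇒ div: (x + 4)^2 = 25.
Step 2. [(x + 4)^2 = 25] √ both sides: 25 ≥ 0 gives two branches. So sqrt: x + 4 = 5 or -5.
Step 3. [x + 4 = 5 or -5] the outer +4 inverts by subtracting 4. So sub: x = 1 or -9.

Answer: x ∈ {-9, 1}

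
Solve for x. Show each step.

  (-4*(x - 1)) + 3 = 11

Step 1. [(-4*(x - 1)) + 3 = 11] 3 comes off first (subtract 3) ⇒ sub: -4*(x - 1) = 8.
Step 2. [-4*(x - 1) = 8] -4·(inner) — divide through by -4. So div: x - 1 = -2.
Step 3. [x - 1 = -2] peel the -1: add 1 from each side. So sub: x = -1.

Answer: x ∈ {-1}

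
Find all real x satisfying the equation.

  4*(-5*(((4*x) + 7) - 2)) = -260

Step 1. [4*(-5*(((4*x) + 7) - 2)) = -260] 4 out front; divide by 4 ⇒ div: -5*(((4*x) + 7) - 2) = -65.
Step 2. [-5*(((4*x) + 7) - 2) = -65] leading coefficient -5: divide by -5 ⇒ div: ((4*x) + 7) - 2 = 13.
Step 3. [((4*x) + 7) - 2 = 13] 2 comes off first (add 2). So sub: (4*x) + 7 = 15.
Step 4. [(4*x) + 7 = 15] 7 comes off first (subtract 7), so sub: 4*x = 8.
Step 5. [4*x = 8] leading coefficient 4: divide by 4 ⇒ div: x = 2.

Answer: x ∈ {2}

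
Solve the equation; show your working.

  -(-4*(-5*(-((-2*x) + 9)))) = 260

Step 1. [-(-4*(-5*(-((-2*x) + 9)))) = 260] leading − — multiply by −1. So neg: -4*(-5*(-((-2*x) + 9))) = -260.
Step 2. [-4*(-5*(-((-2*x) + 9))) = -260] LHS = -4·(…); ÷-4 both sides ⇒ div: -5*(-((-2*x) + 9)) = 65.
Step 3. [-5*(-((-2*x) + 9)) = 65] leading coefficient -5: divide by -5 ⇒ div: -((-2*x) + 9) = -13.
Step 4. [-((-2*x) + 9) = -13] LHS negated; negate both sides ⇒ neg: (-2*x) + 9 = 13.
Step 5. [(-2*x) + 9 = 13] +9 is outermost — subtract 9 both sides, so sub: -2*x = 4.
Step 6. [-2*x = 4] -2·(inner) — divide through by -2. So div: x = -2.

Answer: x ∈ {-2}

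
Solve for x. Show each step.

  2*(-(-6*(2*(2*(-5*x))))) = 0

Step 1. [2*(-(-6*(2*(2*(-5*x))))) = 0] 2·(inner) — divide through by 2, so div: -(-6*(2*(2*(-5*x)))) = 0.
Step 2. [-(-6*(2*(2*(-5*x)))) = 0] flip signs both sides ⇒ neg: -6*(2*(2*(-5*x))) = 0.
Step 3. [-6*(2*(2*(-5*x))) = 0] LHS = -6·(…); ÷-6 both sides ⇒ div: 2*(2*(-5*x)) = 0.
Step 4. [2*(2*(-5*x)) = 0] 2 out front; divide by 2, so div: 2*(-5*x) = 0.
Step 5. [2*(-5*x) = 0] divide by the outer 2 ⇒ div: -5*x = 0.
Step 6. [-5*x = 0] leading coefficient -5: divide by -5. So div: x = 0.

Answer: x ∈ {0}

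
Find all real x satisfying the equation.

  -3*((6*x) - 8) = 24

Step 1. [-3*((6*x) - 8) = 24] -3·(inner) — divide through by -3, so div: (6*x) - 8 = -8.
Step 2. [(6*x) - 8 = -8] the outer -8 inverts by adding 8. So sub: 6*x = 0.
Step 3. [6*x = 0] divide by the outer 6. So div: x = 0.

Answer: x ∈ {0}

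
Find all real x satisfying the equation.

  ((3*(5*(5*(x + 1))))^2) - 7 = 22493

Step 1. [((3*(5*(5*(x + 1))))^2) - 7 = 22493] add 7: x sits inside (… - 7), so sub: (3*(5*(5*(x + 1))))^2 = 22500.
Step 2. [(3*(5*(5*(x + 1))))^2 = 22500] 22500 ≥ 0, LHS is (·)² — take ±√ ⇒ sqrt: 3*(5*(5*(x + 1))) = 150 or -150.
Step 3. [3*(5*(5*(x + 1))) = 150 or -150] leading coefficient 3: divide by 3, so div: 5*(5*(x + 1)) = 50 or -50.
Step 4. [5*(5*(x + 1)) = 50 or -50] divide by the outer 5, so div: 5*(x + 1) = 10 or -10.
Step 5. [5*(x + 1) = 10 or -10] 5 out front; divide by 5 ⇒ div: x + 1 = 2 or -2.
Step 6. [x + 1 = 2 or -2] the outer +1 inverts by subtracting 1. So sub: x = 1 or -3.

Answer: x ∈ {-3, 1}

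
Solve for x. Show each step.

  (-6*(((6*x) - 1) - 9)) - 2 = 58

Step 1. [(-6*(((6*x) - 1) - 9)) - 2 = 58] -2 is outermost — add 2 both sides, so sub: -6*(((6*x) - 1) - 9) = 60.
Step 2. [-6*(((6*x) - 1) - 9) = 60] leading coefficient -6: divide by -6. So div: ((6*x) - 1) - 9 = -10.
Step 3. [((6*x) - 1) - 9 = -10] the outer -9 inverts by adding 9. So sub: (6*x) - 1 = -1.
Step 4. [(6*x) - 1 = -1] -1 is outermost — add 1 both sides ⇒ sub: 6*x = 0.
Step 5. [6*x = 0] divide by the outer 6 ⇒ div: x = 0.

Answer: x ∈ {0}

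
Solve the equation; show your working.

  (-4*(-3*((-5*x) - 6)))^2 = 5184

Step 1. [(-4*(-3*((-5*x) - 6)))^2 = 5184] 5184 ≥ 0, LHS is (·)² — take ±√ ⇒ sqrt: -4*(-3*((-5*x) - 6)) = 72 or -72.
Step 2. [-4*(-3*((-5*x) - 6)) = 72 or -72] leading coefficient -4: divide by -4. So div: -3*((-5*x) - 6) = -18 or 18.
Step 3. [-3*((-5*x) - 6) = -18 or 18] leading coefficient -3: divide by -3. So div: (-5*x) - 6 = 6 or -6.
Step 4. [(-5*x) - 6 = 6 or -6] peel the -6: add 6 from each side. So sub: -5*x = 12 or 0.
Step 5. [-5*x = 12 or 0] -5·(inner) — divide through by -5. So div: x = -12/5 or 0.

Answer: x ∈ {-12/5, 0}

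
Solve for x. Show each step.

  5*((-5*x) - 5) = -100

Step 1. [5*((-5*x) - 5) = -100] divide by the outer 5. So div: (-5*x) - 5 = -20.
Step 2. [(-5*x) - 5 = -20] peel the -5: add 5 from each side. So sub: -5*x = -15.
Step 3. [-5*x = -15] LHS = -5·(…); ÷-5 both sides. So div: x = 3.

Answer: x ∈ {3}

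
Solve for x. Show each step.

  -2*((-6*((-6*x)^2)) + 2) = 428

Step 1. [-2*((-6*((-6*x)^2)) + 2) = 428] -2 out front; divide by -2. So div: (-6*((-6*x)^2)) + 2 = -214.
Step 2. [(-6*((-6*x)^2)) + 2 = -214] peel the +2: subtract 2 from each side ⇒ sub: -6*((-6*x)^2) = -216.
Step 3. [-6*((-6*x)^2) = -216] LHS = -6·(…); ÷-6 both sides. So div: (-6*x)^2 = 36.
Step 4. [(-6*x)^2 = 36] LHS squared, RHS 36 ≥ 0: apply √ (±) ⇒ sqrt: -6*x = 6 or -6.
Step 5. [-6*x = 6 or -6] LHS = -6·(…); ÷-6 both sides ⇒ div: x = -1 or 1.

Answer: x ∈ {-1, 1}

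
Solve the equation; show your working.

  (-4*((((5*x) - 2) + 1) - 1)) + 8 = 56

Step 1. [(-4*((((5*x) - 2) + 1) - 1)) + 8 = 56] peel the +8: subtract 8 from each side. So sub: -4*((((5*x) - 2) + 1) - 1) = 48.
Step 2. [-4*((((5*x) - 2) + 1) - 1) = 48] leading coefficient -4: divide by -4. So div: (((5*x) - 2) + 1) - 1 = -12.
Step 3. [(((5*x) - 2) + 1) - 1 = -12] add 1: x sits inside (… - 1), so sub: ((5*x) - 2) + 1 = -11.
Step 4. [((5*x) - 2) + 1 = -11] 1 comes off first (subtract 1). So sub: (5*x) - 2 = -12.
Step 5. [(5*x) - 2 = -12] 2 comes off first (add 2) ⇒ sub: 5*x = -10.
Step 6. [5*x = -10] 5·(inner) — divide through by 5 ⇒ div: x = -2.

Answer: x ∈ {-2}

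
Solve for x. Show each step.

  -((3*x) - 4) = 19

Step 1. [-((3*x) - 4) = 19] flip signs both sides. So neg: (3*x) - 4 = -19.
Step 2. [(3*x) - 4 = -19] -4 is outermost — add 4 both sides, so sub: 3*x = -15.
Step 3. [3*x = -15] divide by the outer 3. So div: x = -5.

Answer: x ∈ {-5}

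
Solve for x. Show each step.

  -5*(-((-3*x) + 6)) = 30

Step 1. [-5*(-((-3*x) + 6)) = 30] divide by the outer -5 ⇒ div: -((-3*x) + 6) = -6.
Step 2. [-((-3*x) + 6) = -6] flip signs both sides. So neg: (-3*x) + 6 = 6.
Step 3. [(-3*x) + 6 = 6] peel the +6: subtract 6 from each side, so sub: -3*x = 0.
Step 4. [-3*x = 0] divide by the outer -3. So div: x = 0.

Answer: x ∈ {0}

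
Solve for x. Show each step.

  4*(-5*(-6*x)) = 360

Step 1. [4*(-5*(-6*x)) = 360] 4·(inner) — divide through by 4 ⇒ div: -5*(-6*x) = 90.
Step 2. [-5*(-6*x) = 90] LHS = -5·(…); ÷-5 both sides. So div: -6*x = -18.
Step 3. [-6*x = -18] leading coefficient -6: divide by -6 ⇒ div: x = 3.

Answer: x ∈ {3}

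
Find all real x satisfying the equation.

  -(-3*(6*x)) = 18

Step 1. [-(-3*(6*x)) = 18] leading − — multiply by −1. So neg: -3*(6*x) = -18.
Step 2. [-3*(6*x) = -18] LHS = -3·(…); ÷-3 both sides. So div: 6*x = 6.
Step 3. [6*x = 6] leading coefficient 6: divide by 6 ⇒ div: x = 1.

Answer: x ∈ {1}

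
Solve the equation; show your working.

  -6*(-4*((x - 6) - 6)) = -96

Step 1. [-6*(-4*((x - 6) - 6)) = -96] divide by the outer -6, so div: -4*((x - 6) - 6) = 16.
Step 2. [-4*((x - 6) - 6) = 16] LHS = -4·(…); ÷-4 both sides ⇒ div: (x - 6) - 6 = -4.
Step 3. [(x - 6) - 6 = -4] 6 comes off first (add 6) ⇒ sub: x - 6 = 2.
Step 4. [x - 6 = 2] -6 is outermost — add 6 both sides, so sub: x = 8.

Answer: x ∈ {8}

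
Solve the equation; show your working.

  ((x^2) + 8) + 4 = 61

Step 1. [((x^2) + 8) + 4 = 61] +4 is outermost — subtract 4 both sides ⇒ sub: (x^2) + 8 = 57.
Step 2. [(x^2) + 8 = 57] peel the +8: subtract 8 from each side. So sub: x^2 = 49.
Step 3. [x^2 = 49] LHS squared, RHS 49 ≥ 0: apply √ (±) ⇒ sqrt: x = 7 or -7.

Answer: x ∈ {-7, 7}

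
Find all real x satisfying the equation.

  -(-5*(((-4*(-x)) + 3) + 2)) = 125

Step 1. [-(-5*(((-4*(-x)) + 3) + 2)) = 125] leading − — multiply by −1 ⇒ neg: -5*(((-4*(-x)) + 3) + 2) = -125.
Step 2. [-5*(((-4*(-x)) + 3) + 2) = -125] -5 out front; divide by -5, so div: ((-4*(-x)) + 3) + 2 = 25.
Step 3. [((-4*(-x)) + 3) + 2 = 25] +2 is outermost — subtract 2 both sides. So sub: (-4*(-x)) + 3 = 23.
Step 4. [(-4*(-x)) + 3 = 23] the outer +3 inverts by subtracting 3. So sub: -4*(-x) = 20.
Step 5. [-4*(-x) = 20] LHS = -4·(…); ÷-4 both sides. So div: -x = -5.
Step 6. [-x = -5] LHS negated; negate both sides ⇒ neg: x = 5.

Answer: x ∈ {5}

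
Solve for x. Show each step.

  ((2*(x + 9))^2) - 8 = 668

Step 1. [((2*(x + 9))^2) - 8 = 668] add 8: x sits inside (… - 8). So sub: (2*(x + 9))^2 = 676.
Step 2. [(2*(x + 9))^2 = 676] √ both sides: 676 ≥ 0 gives two branches ⇒ sqrt: 2*(x + 9) = 26 or -26.
Step 3. [2*(x + 9) = 26 or -26] 2·(inner) — divide through by 2, so div: x + 9 = 13 or -13.
Step 4. [x + 9 = 13 or -13] +9 is outermost — subtract 9 both sides, so sub: x = 4 or -22.

Answer: x ∈ {-22, 4}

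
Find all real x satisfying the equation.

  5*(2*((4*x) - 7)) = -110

Step 1. [5*(2*((4*x) - 7)) = -110] LHS = 5·(…); ÷5 both sides ⇒ div: 2*((4*x) - 7) = -22.
Step 2. [2*((4*x) - 7) = -22] leading coefficient 2: divide by 2. So div: (4*x) - 7 = -11.
Step 3. [(4*x) - 7 = -11] -7 is outermost — add 7 both sides ⇒ sub: 4*x = -4.
Step 4. [4*x = -4] LHS = 4·(…); ÷4 both sides. So div: x = -1.

Answer: x ∈ {-1}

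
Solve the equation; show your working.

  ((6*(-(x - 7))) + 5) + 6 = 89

Step 1. [((6*(-(x - 7))) + 5) + 6 = 89] +6 is outermost — subtract 6 both sides, so sub: (6*(-(x - 7))) + 5 = 83.
Step 2. [(6*(-(x - 7))) + 5 = 83] +5 is outermost — subtract 5 both sides ⇒ sub: 6*(-(x - 7)) = 78.
Step 3. [6*(-(x - 7)) = 78] LHS = 6·(…); ÷6 both sides. So div: -(x - 7) = 13.
Step 4. [-(x - 7) = 13] flip signs both sides, so neg: x - 7 = -13.
Step 5. [x - 7 = -13] the outer -7 inverts by adding 7 ⇒ sub: x = -6.

Answer: x ∈ {-6}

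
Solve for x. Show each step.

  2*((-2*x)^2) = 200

Step 1. [2*((-2*x)^2) = 200] leading coefficient 2: divide by 2. So div: (-2*x)^2 = 100.
Step 2. [(-2*x)^2 = 100] √ both sides: 100 ≥ 0 gives two branches, so sqrt: -2*x = 10 or -10.
Step 3. [-2*x = 10 or -10] divide by the outer -2. So div: x = -5 or 5.

Answer: x ∈ {-5, 5}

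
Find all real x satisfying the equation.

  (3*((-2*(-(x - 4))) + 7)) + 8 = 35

Step 1. [(3*((-2*(-(x - 4))) + 7)) + 8 = 35] 8 comes off first (subtract 8), so sub: 3*((-2*(-(x - 4))) + 7) = 27.
Step 2. [3*((-2*(-(x - 4))) + 7) = 27] divide by the outer 3. So div: (-2*(-(x - 4))) + 7 = 9.
Step 3. [(-2*(-(x - 4))) + 7 = 9] 7 comes off first (subtract 7). So sub: -2*(-(x - 4)) = 2.
Step 4. [-2*(-(x - 4)) = 2] LHS = -2·(…); ÷-2 both sides. So div: -(x - 4) = -1.
Step 5. [-(x - 4) = -1] leading − — multiply by −1, so neg: x - 4 = 1.
Step 6. [x - 4 = 1] -4 is outermost — add 4 both sides, so sub: x = 5.

Answer: x ∈ {5}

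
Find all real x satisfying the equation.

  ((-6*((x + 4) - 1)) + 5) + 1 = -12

Step 1. [((-6*((x + 4) - 1)) + 5) + 1 = -12] the outer +1 inverts by subtracting 1 ⇒ sub: (-6*((x + 4) - 1)) + 5 = -13.
Step 2. [(-6*((x + 4) - 1)) + 5 = -13] +5 is outermost — subtract 5 both sides. So sub: -6*((x + 4) - 1) = -18.
Step 3. [-6*((x + 4) - 1) = -18] -6·(inner) — divide through by -6, so div: (x + 4) - 1 = 3.
Step 4. [(x + 4) - 1 = 3] peel the -1: add 1 from each side ⇒ sub: x + 4 = 4.
Step 5. [x + 4 = 4] 4 comes off first (subtract 4) ⇒ sub: x = 0.

Answer: x ∈ {0}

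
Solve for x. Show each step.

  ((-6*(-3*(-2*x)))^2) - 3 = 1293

Step 1. [((-6*(-3*(-2*x)))^2) - 3 = 1293] 3 comes off first (add 3). So sub: (-6*(-3*(-2*x)))^2 = 1296.
Step 2. [(-6*(-3*(-2*x)))^2 = 1296] √ both sides: 1296 ≥ 0 gives two branches, so sqrt: -6*(-3*(-2*x)) = 36 or -36.
Step 3. [-6*(-3*(-2*x)) = 36 or -36] -6 out front; divide by -6 ⇒ div: -3*(-2*x) = -6 or 6.
Step 4. [-3*(-2*x) = -6 or 6] leading coefficient -3: divide by -3 ⇒ div: -2*x = 2 or -2.
Step 5. [-2*x = 2 or -2] LHS = -2·(…); ÷-2 both sides ⇒ div: x = -1 or 1.

Answer: x ∈ {-1, 1}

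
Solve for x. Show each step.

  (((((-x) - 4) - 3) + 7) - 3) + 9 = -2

Step 1. [(((((-x) - 4) - 3) + 7) - 3) + 9 = -2] subtract 9: x sits inside (… + 9), so sub: ((((-x) - 4) - 3) + 7) - 3 = -11.
Step 2. [((((-x) - 4) - 3) + 7) - 3 = -11] the outer -3 inverts by adding 3. So sub: (((-x) - 4) - 3) + 7 = -8.
Step 3. [(((-x) - 4) - 3) + 7 = -8] +7 is outermost — subtract 7 both sides ⇒ sub: ((-x) - 4) - 3 = -15.
Step 4. [((-x) - 4) - 3 = -15] -3 is outermost — add 3 both sides ⇒ sub: (-x) - 4 = -12.
Step 5. [(-x) - 4 = -12] add 4: x sits inside (… - 4), so sub: -x = -8.
Step 6. [-x = -8] LHS negated; negate both sides, so neg: x = 8.

Answer: x ∈ {8}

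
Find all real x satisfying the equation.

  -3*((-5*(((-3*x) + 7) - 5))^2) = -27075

Step 1. [-3*((-5*(((-3*x) + 7) - 5))^2) = -27075] -3 out front; divide by -3. So div: (-5*(((-3*x) + 7) - 5))^2 = 9025.
Step 2. [(-5*(((-3*x) + 7) - 5))^2 = 9025] √ both sides: 9025 ≥ 0 gives two branches ⇒ sqrt: -5*(((-3*x) + 7) - 5) = 95 or -95.
Step 3. [-5*(((-3*x) + 7) - 5) = 95 or -95] -5 out front; divide by -5, so div: ((-3*x) + 7) - 5 = -19 or 19.
Step 4. [((-3*x) + 7) - 5 = -19 or 19] peel the -5: add 5 from each side, so sub: (-3*x) + 7 = -14 or 24.
Step 5. [(-3*x) + 7 = -14 or 24] peel the +7: subtract 7 from each side, so sub: -3*x = -21 or 17.
Step 6. [-3*x = -21 or 17] -3·(inner) — divide through by -3. So div: x = 7 or -17/3.

Answer: x ∈ {-17/3, 7}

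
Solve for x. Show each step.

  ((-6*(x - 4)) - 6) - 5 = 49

Step 1. [((-6*(x - 4)) - 6) - 5 = 49] peel the -5: add 5 from each side, so sub: (-6*(x - 4)) - 6 = 54.
Step 2. [(-6*(x - 4)) - 6 = 54] -6 is outermost — add 6 both sides, so sub: -6*(x - 4) = 60.
Step 3. [-6*(x - 4) = 60] -6 out front; divide by -6. So div: x - 4 = -10.
Step 4. [x - 4 = -10] 4 comes off first (add 4), so sub: x = -6.

Answer: x ∈ {-6}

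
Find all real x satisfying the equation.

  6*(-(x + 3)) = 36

Step 1. [6*(-(x + 3)) = 36] 6 out front; divide by 6. So div: -(x + 3) = 6.
Step 2. [-(x + 3) = 6] flip signs both sides. So neg: x + 3 = -6.
Step 3. [x + 3 = -6] +3 is outermost — subtract 3 both sides, so sub: x = -9.

Answer: x ∈ {-9}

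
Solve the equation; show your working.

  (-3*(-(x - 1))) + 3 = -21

Step 1. [(-3*(-(x - 1))) + 3 = -21] peel the +3: subtract 3 from each side ⇒ sub: -3*(-(x - 1)) = -24.
Step 2. [-3*(-(x - 1)) = -24] -3 out front; divide by -3 ⇒ div: -(x - 1) = 8.
Step 3. [-(x - 1) = 8] leading − — multiply by −1. So neg: x - 1 = -8.
Step 4. [x - 1 = -8] the outer -1 inverts by adding 1. So sub: x = -7.

Answer: x ∈ {-7}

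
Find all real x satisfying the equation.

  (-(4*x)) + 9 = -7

Step 1. [(-(4*x)) + 9 = -7] peel the +9: subtract 9 from each side, so sub: -(4*x) = -16.
Step 2. [-(4*x) = -16] LHS negated; negate both sides, so neg: 4*x = 16.
Step 3. [4*x = 16] LHS = 4·(…); ÷4 both sides, so div: x = 4.

Answer: x ∈ {4}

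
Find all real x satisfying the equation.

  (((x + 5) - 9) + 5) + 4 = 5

Step 1. [(((x + 5) - 9) + 5) + 4 = 5] 4 comes off first (subtract 4). So sub: ((x + 5) - 9) + 5 = 1.
Step 2. [((x + 5) - 9) + 5 = 1] 5 comes off first (subtract 5), so sub: (x + 5) - 9 = -4.
Step 3. [(x + 5) - 9 = -4] 9 comes off first (add 9), so sub: x + 5 = 5.
Step 4. [x + 5 = 5] 5 comes off first (subtract 5). So sub: x = 0.

Answer: x ∈ {0}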